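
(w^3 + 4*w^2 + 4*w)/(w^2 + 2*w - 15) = w*(w^2 + 4*w + 4)/(w^2 + 2*w - 15)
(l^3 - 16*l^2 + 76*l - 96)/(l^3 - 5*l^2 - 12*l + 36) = (l - 8)/(l + 3)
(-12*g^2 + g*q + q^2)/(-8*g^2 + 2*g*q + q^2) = (-3*g + q)/(-2*g + q)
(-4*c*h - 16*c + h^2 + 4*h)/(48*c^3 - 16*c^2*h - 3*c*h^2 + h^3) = (-h - 4)/(12*c^2 - c*h - h^2)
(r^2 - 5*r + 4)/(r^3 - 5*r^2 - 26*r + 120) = (r - 1)/(r^2 - r - 30)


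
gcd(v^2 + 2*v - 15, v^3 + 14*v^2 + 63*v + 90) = v + 5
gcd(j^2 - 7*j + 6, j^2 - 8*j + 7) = j - 1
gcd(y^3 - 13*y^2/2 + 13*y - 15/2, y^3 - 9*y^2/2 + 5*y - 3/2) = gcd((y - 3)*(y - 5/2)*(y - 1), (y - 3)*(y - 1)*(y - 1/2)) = y^2 - 4*y + 3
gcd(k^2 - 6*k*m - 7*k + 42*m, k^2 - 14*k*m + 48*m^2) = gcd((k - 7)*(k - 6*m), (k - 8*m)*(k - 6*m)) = k - 6*m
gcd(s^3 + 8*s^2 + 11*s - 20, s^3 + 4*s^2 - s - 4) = s^2 + 3*s - 4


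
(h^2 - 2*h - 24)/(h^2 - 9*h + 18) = (h + 4)/(h - 3)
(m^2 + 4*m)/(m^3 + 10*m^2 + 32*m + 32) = m/(m^2 + 6*m + 8)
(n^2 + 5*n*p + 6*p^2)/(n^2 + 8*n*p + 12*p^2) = (n + 3*p)/(n + 6*p)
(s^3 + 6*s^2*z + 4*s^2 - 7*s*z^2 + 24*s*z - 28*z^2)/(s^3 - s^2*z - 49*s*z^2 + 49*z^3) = (-s - 4)/(-s + 7*z)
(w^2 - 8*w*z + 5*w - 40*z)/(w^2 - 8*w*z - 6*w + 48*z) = (w + 5)/(w - 6)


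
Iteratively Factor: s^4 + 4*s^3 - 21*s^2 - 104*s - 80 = (s + 1)*(s^3 + 3*s^2 - 24*s - 80) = (s + 1)*(s + 4)*(s^2 - s - 20) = (s + 1)*(s + 4)^2*(s - 5)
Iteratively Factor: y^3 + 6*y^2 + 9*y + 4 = (y + 4)*(y^2 + 2*y + 1) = (y + 1)*(y + 4)*(y + 1)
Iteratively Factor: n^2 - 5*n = (n)*(n - 5)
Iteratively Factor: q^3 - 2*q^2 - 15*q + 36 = (q - 3)*(q^2 + q - 12) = (q - 3)^2*(q + 4)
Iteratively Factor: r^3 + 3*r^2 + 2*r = (r + 2)*(r^2 + r) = (r + 1)*(r + 2)*(r)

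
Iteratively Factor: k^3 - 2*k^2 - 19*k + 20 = (k - 5)*(k^2 + 3*k - 4) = (k - 5)*(k - 1)*(k + 4)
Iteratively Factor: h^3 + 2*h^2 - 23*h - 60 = (h + 4)*(h^2 - 2*h - 15) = (h + 3)*(h + 4)*(h - 5)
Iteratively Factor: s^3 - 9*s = (s + 3)*(s^2 - 3*s) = (s - 3)*(s + 3)*(s)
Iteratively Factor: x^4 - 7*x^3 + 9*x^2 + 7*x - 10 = (x - 5)*(x^3 - 2*x^2 - x + 2) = (x - 5)*(x + 1)*(x^2 - 3*x + 2) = (x - 5)*(x - 2)*(x + 1)*(x - 1)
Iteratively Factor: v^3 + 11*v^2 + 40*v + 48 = (v + 4)*(v^2 + 7*v + 12) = (v + 4)^2*(v + 3)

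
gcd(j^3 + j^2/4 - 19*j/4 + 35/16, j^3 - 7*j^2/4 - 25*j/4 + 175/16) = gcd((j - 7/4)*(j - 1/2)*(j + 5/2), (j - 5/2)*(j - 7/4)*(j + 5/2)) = j^2 + 3*j/4 - 35/8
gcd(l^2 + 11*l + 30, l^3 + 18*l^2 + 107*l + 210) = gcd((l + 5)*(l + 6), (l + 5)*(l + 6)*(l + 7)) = l^2 + 11*l + 30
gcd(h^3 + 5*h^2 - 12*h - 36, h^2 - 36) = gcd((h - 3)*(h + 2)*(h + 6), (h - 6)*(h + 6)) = h + 6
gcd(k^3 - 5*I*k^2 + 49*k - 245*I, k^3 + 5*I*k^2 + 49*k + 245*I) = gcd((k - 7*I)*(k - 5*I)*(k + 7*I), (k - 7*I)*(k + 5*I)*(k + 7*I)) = k^2 + 49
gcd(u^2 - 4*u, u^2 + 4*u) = u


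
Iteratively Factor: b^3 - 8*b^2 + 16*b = (b - 4)*(b^2 - 4*b) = (b - 4)^2*(b)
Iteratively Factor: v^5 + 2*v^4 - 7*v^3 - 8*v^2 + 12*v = (v)*(v^4 + 2*v^3 - 7*v^2 - 8*v + 12) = v*(v - 1)*(v^3 + 3*v^2 - 4*v - 12) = v*(v - 2)*(v - 1)*(v^2 + 5*v + 6) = v*(v - 2)*(v - 1)*(v + 3)*(v + 2)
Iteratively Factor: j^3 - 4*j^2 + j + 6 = (j + 1)*(j^2 - 5*j + 6) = (j - 3)*(j + 1)*(j - 2)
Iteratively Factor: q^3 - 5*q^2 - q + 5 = (q + 1)*(q^2 - 6*q + 5) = (q - 5)*(q + 1)*(q - 1)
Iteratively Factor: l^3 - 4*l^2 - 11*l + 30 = (l - 2)*(l^2 - 2*l - 15) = (l - 5)*(l - 2)*(l + 3)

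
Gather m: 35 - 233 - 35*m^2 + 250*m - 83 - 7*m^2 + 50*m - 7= -42*m^2 + 300*m - 288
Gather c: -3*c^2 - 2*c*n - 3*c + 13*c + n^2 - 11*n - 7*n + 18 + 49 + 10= -3*c^2 + c*(10 - 2*n) + n^2 - 18*n + 77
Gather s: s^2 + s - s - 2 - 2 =s^2 - 4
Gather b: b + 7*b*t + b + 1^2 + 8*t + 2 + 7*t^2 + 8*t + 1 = b*(7*t + 2) + 7*t^2 + 16*t + 4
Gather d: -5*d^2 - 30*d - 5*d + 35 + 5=-5*d^2 - 35*d + 40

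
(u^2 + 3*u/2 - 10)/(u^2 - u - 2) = (-u^2 - 3*u/2 + 10)/(-u^2 + u + 2)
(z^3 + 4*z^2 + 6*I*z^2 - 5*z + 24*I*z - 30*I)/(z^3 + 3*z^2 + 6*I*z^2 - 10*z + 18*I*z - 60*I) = (z - 1)/(z - 2)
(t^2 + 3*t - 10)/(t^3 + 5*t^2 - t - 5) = (t - 2)/(t^2 - 1)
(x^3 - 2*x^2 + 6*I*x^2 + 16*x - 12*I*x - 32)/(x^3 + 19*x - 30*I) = (x^2 + x*(-2 + 8*I) - 16*I)/(x^2 + 2*I*x + 15)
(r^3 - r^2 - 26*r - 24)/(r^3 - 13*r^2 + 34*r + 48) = (r + 4)/(r - 8)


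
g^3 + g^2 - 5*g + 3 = (g - 1)^2*(g + 3)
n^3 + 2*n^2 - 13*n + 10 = (n - 2)*(n - 1)*(n + 5)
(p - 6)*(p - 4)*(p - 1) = p^3 - 11*p^2 + 34*p - 24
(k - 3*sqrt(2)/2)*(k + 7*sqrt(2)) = k^2 + 11*sqrt(2)*k/2 - 21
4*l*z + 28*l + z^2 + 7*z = (4*l + z)*(z + 7)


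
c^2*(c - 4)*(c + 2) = c^4 - 2*c^3 - 8*c^2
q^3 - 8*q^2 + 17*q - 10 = (q - 5)*(q - 2)*(q - 1)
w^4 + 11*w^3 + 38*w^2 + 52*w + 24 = (w + 1)*(w + 2)^2*(w + 6)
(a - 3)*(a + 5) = a^2 + 2*a - 15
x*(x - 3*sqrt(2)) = x^2 - 3*sqrt(2)*x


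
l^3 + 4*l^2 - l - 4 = (l - 1)*(l + 1)*(l + 4)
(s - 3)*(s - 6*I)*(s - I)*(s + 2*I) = s^4 - 3*s^3 - 5*I*s^3 + 8*s^2 + 15*I*s^2 - 24*s - 12*I*s + 36*I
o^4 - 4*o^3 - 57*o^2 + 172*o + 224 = (o - 8)*(o - 4)*(o + 1)*(o + 7)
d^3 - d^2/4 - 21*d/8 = d*(d - 7/4)*(d + 3/2)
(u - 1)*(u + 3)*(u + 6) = u^3 + 8*u^2 + 9*u - 18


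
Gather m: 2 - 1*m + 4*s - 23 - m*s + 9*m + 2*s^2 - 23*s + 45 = m*(8 - s) + 2*s^2 - 19*s + 24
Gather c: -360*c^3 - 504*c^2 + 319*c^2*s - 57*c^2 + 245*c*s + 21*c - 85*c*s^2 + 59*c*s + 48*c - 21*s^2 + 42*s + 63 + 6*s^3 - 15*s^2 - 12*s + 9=-360*c^3 + c^2*(319*s - 561) + c*(-85*s^2 + 304*s + 69) + 6*s^3 - 36*s^2 + 30*s + 72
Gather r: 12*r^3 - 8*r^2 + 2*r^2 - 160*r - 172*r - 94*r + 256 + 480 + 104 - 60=12*r^3 - 6*r^2 - 426*r + 780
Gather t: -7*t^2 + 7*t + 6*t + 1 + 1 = -7*t^2 + 13*t + 2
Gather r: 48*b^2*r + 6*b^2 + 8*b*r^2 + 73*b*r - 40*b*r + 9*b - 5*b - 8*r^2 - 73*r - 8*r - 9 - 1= 6*b^2 + 4*b + r^2*(8*b - 8) + r*(48*b^2 + 33*b - 81) - 10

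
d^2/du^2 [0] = 0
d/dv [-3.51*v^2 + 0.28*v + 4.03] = 0.28 - 7.02*v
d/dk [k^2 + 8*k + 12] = 2*k + 8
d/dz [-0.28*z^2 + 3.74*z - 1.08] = 3.74 - 0.56*z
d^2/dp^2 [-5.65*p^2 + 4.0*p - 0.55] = -11.3000000000000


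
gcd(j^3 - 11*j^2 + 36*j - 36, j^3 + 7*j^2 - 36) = j - 2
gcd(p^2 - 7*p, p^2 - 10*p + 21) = p - 7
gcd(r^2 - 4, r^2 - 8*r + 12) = r - 2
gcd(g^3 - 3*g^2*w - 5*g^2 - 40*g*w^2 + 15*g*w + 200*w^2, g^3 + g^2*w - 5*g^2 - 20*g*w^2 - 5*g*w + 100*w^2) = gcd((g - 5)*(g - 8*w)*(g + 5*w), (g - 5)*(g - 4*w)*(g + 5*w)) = g^2 + 5*g*w - 5*g - 25*w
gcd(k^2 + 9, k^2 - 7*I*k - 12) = k - 3*I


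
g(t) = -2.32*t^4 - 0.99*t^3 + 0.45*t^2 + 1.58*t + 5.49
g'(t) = -9.28*t^3 - 2.97*t^2 + 0.9*t + 1.58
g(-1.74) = -11.95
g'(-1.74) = 39.91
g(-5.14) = -1475.65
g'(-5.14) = 1178.68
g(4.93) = -1464.90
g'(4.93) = -1178.13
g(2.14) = -47.43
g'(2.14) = -101.04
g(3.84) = -542.31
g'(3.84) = -564.22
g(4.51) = -1028.88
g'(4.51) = -906.06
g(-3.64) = -353.83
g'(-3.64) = 406.51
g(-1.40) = -2.04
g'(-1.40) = 19.96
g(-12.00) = -46345.47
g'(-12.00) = 15598.94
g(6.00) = -3189.39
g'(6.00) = -2104.42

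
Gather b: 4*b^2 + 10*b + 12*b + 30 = 4*b^2 + 22*b + 30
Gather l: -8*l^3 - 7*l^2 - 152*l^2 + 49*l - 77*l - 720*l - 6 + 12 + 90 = -8*l^3 - 159*l^2 - 748*l + 96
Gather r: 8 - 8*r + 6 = 14 - 8*r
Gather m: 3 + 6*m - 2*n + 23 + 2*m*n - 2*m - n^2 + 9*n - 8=m*(2*n + 4) - n^2 + 7*n + 18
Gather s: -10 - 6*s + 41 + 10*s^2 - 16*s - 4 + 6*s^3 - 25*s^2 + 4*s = 6*s^3 - 15*s^2 - 18*s + 27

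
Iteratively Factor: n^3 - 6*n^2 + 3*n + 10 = (n + 1)*(n^2 - 7*n + 10) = (n - 2)*(n + 1)*(n - 5)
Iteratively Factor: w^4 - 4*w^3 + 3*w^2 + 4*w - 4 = (w - 1)*(w^3 - 3*w^2 + 4) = (w - 2)*(w - 1)*(w^2 - w - 2) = (w - 2)^2*(w - 1)*(w + 1)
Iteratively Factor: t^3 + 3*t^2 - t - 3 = (t + 1)*(t^2 + 2*t - 3) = (t + 1)*(t + 3)*(t - 1)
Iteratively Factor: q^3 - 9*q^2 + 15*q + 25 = (q + 1)*(q^2 - 10*q + 25) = (q - 5)*(q + 1)*(q - 5)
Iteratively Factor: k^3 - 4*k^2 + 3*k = (k - 1)*(k^2 - 3*k) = (k - 3)*(k - 1)*(k)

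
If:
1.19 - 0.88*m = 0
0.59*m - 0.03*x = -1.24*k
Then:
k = 0.0241935483870968*x - 0.64342008797654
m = 1.35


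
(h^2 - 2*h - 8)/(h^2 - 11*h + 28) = (h + 2)/(h - 7)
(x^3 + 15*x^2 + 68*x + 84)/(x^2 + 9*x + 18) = (x^2 + 9*x + 14)/(x + 3)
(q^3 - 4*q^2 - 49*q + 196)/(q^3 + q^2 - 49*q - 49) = (q - 4)/(q + 1)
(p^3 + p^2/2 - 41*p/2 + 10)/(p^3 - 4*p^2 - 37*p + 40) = (p^2 - 9*p/2 + 2)/(p^2 - 9*p + 8)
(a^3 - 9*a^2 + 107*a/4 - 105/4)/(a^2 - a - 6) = (a^2 - 6*a + 35/4)/(a + 2)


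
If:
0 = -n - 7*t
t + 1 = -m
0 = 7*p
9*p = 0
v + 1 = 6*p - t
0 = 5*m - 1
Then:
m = 1/5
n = 42/5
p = 0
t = -6/5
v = 1/5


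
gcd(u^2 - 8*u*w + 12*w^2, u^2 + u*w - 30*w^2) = 1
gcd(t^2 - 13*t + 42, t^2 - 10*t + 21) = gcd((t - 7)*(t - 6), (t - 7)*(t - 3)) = t - 7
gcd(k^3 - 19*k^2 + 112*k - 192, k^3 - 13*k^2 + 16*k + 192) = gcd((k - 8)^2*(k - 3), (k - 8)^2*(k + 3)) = k^2 - 16*k + 64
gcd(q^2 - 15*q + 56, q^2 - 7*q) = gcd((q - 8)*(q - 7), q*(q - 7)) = q - 7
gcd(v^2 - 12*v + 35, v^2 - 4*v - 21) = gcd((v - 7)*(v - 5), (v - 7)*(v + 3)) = v - 7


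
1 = 1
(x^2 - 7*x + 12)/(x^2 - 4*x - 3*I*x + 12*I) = (x - 3)/(x - 3*I)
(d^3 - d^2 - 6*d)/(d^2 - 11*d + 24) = d*(d + 2)/(d - 8)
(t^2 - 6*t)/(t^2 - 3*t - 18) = t/(t + 3)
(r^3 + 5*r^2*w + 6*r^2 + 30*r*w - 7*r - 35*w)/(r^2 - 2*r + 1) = (r^2 + 5*r*w + 7*r + 35*w)/(r - 1)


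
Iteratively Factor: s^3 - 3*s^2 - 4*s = (s - 4)*(s^2 + s) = (s - 4)*(s + 1)*(s)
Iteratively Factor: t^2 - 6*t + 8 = (t - 4)*(t - 2)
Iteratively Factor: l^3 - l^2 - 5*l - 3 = (l + 1)*(l^2 - 2*l - 3) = (l + 1)^2*(l - 3)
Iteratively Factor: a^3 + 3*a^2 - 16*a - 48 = (a - 4)*(a^2 + 7*a + 12) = (a - 4)*(a + 4)*(a + 3)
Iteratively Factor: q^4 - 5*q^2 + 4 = (q - 2)*(q^3 + 2*q^2 - q - 2) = (q - 2)*(q - 1)*(q^2 + 3*q + 2) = (q - 2)*(q - 1)*(q + 1)*(q + 2)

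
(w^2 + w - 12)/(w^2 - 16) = (w - 3)/(w - 4)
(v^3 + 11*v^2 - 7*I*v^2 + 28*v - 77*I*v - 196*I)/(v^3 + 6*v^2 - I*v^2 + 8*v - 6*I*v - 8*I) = (v^2 + 7*v*(1 - I) - 49*I)/(v^2 + v*(2 - I) - 2*I)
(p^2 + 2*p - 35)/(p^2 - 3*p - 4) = (-p^2 - 2*p + 35)/(-p^2 + 3*p + 4)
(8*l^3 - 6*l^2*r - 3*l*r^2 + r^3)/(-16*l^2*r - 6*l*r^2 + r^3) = (4*l^2 - 5*l*r + r^2)/(r*(-8*l + r))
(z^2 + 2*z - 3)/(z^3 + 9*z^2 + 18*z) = (z - 1)/(z*(z + 6))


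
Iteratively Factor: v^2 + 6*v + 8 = (v + 4)*(v + 2)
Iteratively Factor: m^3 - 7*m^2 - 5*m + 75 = (m - 5)*(m^2 - 2*m - 15) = (m - 5)*(m + 3)*(m - 5)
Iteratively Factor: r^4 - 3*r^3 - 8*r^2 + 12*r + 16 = (r - 2)*(r^3 - r^2 - 10*r - 8) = (r - 2)*(r + 1)*(r^2 - 2*r - 8) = (r - 2)*(r + 1)*(r + 2)*(r - 4)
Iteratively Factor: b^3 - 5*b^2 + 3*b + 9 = (b - 3)*(b^2 - 2*b - 3) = (b - 3)^2*(b + 1)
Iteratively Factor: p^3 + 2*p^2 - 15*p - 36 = (p - 4)*(p^2 + 6*p + 9) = (p - 4)*(p + 3)*(p + 3)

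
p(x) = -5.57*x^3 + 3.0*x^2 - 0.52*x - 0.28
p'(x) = -16.71*x^2 + 6.0*x - 0.52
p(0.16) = -0.31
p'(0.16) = 0.01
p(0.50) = -0.49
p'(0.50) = -1.70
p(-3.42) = 259.40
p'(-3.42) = -216.49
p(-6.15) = 1412.01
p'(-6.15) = -669.43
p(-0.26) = 0.16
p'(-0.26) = -3.21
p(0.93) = -2.65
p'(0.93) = -9.39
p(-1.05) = 10.02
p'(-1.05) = -25.24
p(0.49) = -0.47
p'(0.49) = -1.59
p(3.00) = -125.23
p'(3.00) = -132.91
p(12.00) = -9199.48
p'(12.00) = -2334.76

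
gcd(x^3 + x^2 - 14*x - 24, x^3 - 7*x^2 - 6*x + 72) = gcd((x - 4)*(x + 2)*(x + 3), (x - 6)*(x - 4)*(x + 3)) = x^2 - x - 12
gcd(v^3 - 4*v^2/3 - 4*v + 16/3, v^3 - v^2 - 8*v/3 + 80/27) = v - 4/3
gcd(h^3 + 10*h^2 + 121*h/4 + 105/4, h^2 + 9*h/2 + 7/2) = h + 7/2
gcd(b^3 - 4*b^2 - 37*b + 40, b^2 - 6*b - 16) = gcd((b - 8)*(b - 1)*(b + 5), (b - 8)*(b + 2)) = b - 8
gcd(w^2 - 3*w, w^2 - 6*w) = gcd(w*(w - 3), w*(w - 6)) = w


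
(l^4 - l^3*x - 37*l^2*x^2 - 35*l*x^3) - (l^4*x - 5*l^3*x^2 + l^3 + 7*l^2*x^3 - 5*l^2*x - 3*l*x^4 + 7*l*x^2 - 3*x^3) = -l^4*x + l^4 + 5*l^3*x^2 - l^3*x - l^3 - 7*l^2*x^3 - 37*l^2*x^2 + 5*l^2*x + 3*l*x^4 - 35*l*x^3 - 7*l*x^2 + 3*x^3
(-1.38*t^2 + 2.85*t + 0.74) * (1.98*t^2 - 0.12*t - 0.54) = -2.7324*t^4 + 5.8086*t^3 + 1.8684*t^2 - 1.6278*t - 0.3996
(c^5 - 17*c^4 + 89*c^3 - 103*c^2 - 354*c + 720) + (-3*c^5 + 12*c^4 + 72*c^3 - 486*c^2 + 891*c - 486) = -2*c^5 - 5*c^4 + 161*c^3 - 589*c^2 + 537*c + 234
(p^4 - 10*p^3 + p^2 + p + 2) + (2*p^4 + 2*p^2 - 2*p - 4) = 3*p^4 - 10*p^3 + 3*p^2 - p - 2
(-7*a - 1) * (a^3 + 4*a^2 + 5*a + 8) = -7*a^4 - 29*a^3 - 39*a^2 - 61*a - 8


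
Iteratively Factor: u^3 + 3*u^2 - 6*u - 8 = (u + 1)*(u^2 + 2*u - 8) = (u + 1)*(u + 4)*(u - 2)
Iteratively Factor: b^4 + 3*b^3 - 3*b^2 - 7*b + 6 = (b - 1)*(b^3 + 4*b^2 + b - 6) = (b - 1)*(b + 2)*(b^2 + 2*b - 3) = (b - 1)*(b + 2)*(b + 3)*(b - 1)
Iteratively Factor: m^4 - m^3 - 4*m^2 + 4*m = (m - 1)*(m^3 - 4*m) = (m - 2)*(m - 1)*(m^2 + 2*m) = m*(m - 2)*(m - 1)*(m + 2)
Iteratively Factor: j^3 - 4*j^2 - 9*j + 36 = (j + 3)*(j^2 - 7*j + 12) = (j - 4)*(j + 3)*(j - 3)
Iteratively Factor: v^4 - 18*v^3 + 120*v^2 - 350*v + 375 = (v - 5)*(v^3 - 13*v^2 + 55*v - 75) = (v - 5)*(v - 3)*(v^2 - 10*v + 25) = (v - 5)^2*(v - 3)*(v - 5)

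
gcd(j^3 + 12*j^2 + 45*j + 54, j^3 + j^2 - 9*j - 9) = j + 3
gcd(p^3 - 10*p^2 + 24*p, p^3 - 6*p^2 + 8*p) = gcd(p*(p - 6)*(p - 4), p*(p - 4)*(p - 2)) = p^2 - 4*p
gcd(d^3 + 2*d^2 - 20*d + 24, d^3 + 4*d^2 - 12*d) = d^2 + 4*d - 12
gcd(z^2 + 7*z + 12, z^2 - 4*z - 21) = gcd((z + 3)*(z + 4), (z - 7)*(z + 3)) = z + 3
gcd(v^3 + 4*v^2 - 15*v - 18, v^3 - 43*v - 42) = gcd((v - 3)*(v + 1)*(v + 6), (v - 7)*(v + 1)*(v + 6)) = v^2 + 7*v + 6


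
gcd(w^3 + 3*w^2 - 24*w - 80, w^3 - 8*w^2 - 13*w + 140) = w^2 - w - 20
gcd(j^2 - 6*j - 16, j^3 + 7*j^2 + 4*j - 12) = j + 2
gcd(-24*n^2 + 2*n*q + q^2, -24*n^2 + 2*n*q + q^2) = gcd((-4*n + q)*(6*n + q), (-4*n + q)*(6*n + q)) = -24*n^2 + 2*n*q + q^2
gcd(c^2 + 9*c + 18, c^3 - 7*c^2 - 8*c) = 1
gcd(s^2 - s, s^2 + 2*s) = s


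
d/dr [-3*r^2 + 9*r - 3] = 9 - 6*r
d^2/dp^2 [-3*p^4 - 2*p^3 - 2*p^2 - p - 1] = -36*p^2 - 12*p - 4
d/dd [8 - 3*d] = -3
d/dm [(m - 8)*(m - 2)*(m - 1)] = 3*m^2 - 22*m + 26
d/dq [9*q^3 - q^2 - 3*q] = 27*q^2 - 2*q - 3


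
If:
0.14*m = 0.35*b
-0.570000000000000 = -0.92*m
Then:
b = 0.25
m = 0.62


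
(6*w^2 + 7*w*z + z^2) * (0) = 0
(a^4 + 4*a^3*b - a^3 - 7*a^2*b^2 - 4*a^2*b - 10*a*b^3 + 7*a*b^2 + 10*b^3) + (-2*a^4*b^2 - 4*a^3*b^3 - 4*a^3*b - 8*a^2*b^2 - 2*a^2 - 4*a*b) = -2*a^4*b^2 + a^4 - 4*a^3*b^3 - a^3 - 15*a^2*b^2 - 4*a^2*b - 2*a^2 - 10*a*b^3 + 7*a*b^2 - 4*a*b + 10*b^3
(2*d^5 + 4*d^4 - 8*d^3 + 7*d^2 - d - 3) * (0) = 0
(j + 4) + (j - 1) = 2*j + 3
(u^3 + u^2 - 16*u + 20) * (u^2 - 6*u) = u^5 - 5*u^4 - 22*u^3 + 116*u^2 - 120*u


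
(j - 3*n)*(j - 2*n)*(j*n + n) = j^3*n - 5*j^2*n^2 + j^2*n + 6*j*n^3 - 5*j*n^2 + 6*n^3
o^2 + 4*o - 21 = (o - 3)*(o + 7)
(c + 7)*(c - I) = c^2 + 7*c - I*c - 7*I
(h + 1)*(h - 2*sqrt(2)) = h^2 - 2*sqrt(2)*h + h - 2*sqrt(2)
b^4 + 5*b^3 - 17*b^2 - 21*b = b*(b - 3)*(b + 1)*(b + 7)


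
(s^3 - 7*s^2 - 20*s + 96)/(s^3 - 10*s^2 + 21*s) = (s^2 - 4*s - 32)/(s*(s - 7))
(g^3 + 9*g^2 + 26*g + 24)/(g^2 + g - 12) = (g^2 + 5*g + 6)/(g - 3)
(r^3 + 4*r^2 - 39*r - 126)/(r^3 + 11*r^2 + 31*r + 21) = (r - 6)/(r + 1)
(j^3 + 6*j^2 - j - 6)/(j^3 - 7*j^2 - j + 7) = (j + 6)/(j - 7)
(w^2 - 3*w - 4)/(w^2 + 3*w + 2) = (w - 4)/(w + 2)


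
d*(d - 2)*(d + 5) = d^3 + 3*d^2 - 10*d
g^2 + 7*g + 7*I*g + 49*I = (g + 7)*(g + 7*I)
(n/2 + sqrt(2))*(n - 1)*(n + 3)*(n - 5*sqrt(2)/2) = n^4/2 - sqrt(2)*n^3/4 + n^3 - 13*n^2/2 - sqrt(2)*n^2/2 - 10*n + 3*sqrt(2)*n/4 + 15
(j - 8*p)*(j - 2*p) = j^2 - 10*j*p + 16*p^2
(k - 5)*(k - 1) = k^2 - 6*k + 5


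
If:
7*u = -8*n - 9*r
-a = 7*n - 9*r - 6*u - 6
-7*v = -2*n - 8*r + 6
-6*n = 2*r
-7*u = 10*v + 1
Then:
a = 10226/609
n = -53/87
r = 53/29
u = -1007/609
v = 92/87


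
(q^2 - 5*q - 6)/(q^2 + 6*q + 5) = (q - 6)/(q + 5)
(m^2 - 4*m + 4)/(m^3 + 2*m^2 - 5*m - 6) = (m - 2)/(m^2 + 4*m + 3)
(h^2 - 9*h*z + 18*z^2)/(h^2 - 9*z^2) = (h - 6*z)/(h + 3*z)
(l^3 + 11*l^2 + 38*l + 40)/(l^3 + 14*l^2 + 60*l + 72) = (l^2 + 9*l + 20)/(l^2 + 12*l + 36)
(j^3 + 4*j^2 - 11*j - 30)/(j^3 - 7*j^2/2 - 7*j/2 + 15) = 2*(j + 5)/(2*j - 5)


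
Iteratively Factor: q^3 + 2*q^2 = (q)*(q^2 + 2*q) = q^2*(q + 2)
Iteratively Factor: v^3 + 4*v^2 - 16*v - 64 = (v + 4)*(v^2 - 16) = (v - 4)*(v + 4)*(v + 4)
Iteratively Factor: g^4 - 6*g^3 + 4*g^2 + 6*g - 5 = (g - 1)*(g^3 - 5*g^2 - g + 5) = (g - 1)^2*(g^2 - 4*g - 5) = (g - 1)^2*(g + 1)*(g - 5)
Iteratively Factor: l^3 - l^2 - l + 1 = (l - 1)*(l^2 - 1) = (l - 1)*(l + 1)*(l - 1)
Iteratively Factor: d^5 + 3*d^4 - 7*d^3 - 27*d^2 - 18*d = (d + 1)*(d^4 + 2*d^3 - 9*d^2 - 18*d) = (d - 3)*(d + 1)*(d^3 + 5*d^2 + 6*d) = d*(d - 3)*(d + 1)*(d^2 + 5*d + 6) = d*(d - 3)*(d + 1)*(d + 3)*(d + 2)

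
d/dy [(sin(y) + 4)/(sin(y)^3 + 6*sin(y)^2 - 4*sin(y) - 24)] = -2*(sin(y)^3 + 9*sin(y)^2 + 24*sin(y) + 4)*cos(y)/(sin(y)^3 + 6*sin(y)^2 - 4*sin(y) - 24)^2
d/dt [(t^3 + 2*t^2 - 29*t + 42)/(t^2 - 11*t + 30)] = (t^4 - 22*t^3 + 97*t^2 + 36*t - 408)/(t^4 - 22*t^3 + 181*t^2 - 660*t + 900)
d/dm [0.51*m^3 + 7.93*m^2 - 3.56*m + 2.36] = 1.53*m^2 + 15.86*m - 3.56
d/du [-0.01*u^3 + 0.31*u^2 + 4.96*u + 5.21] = -0.03*u^2 + 0.62*u + 4.96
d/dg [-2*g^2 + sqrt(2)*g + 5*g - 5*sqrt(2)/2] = -4*g + sqrt(2) + 5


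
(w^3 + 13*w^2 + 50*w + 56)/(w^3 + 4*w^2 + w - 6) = (w^2 + 11*w + 28)/(w^2 + 2*w - 3)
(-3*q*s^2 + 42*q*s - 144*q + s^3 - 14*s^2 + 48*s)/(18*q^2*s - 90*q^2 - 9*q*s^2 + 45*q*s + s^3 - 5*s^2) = (-s^2 + 14*s - 48)/(6*q*s - 30*q - s^2 + 5*s)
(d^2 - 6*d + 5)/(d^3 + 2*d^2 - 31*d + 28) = (d - 5)/(d^2 + 3*d - 28)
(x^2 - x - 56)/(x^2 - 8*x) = (x + 7)/x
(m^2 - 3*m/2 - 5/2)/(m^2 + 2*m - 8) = (2*m^2 - 3*m - 5)/(2*(m^2 + 2*m - 8))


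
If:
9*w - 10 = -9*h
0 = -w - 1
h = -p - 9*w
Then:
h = 19/9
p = 62/9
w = -1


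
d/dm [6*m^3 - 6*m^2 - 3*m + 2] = 18*m^2 - 12*m - 3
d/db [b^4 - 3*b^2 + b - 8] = 4*b^3 - 6*b + 1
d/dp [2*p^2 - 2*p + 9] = 4*p - 2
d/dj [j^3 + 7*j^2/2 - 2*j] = 3*j^2 + 7*j - 2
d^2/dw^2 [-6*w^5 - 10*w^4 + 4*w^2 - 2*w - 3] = -120*w^3 - 120*w^2 + 8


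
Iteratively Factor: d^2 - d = (d)*(d - 1)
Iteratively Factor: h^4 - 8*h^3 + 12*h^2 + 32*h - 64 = (h - 4)*(h^3 - 4*h^2 - 4*h + 16) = (h - 4)^2*(h^2 - 4) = (h - 4)^2*(h + 2)*(h - 2)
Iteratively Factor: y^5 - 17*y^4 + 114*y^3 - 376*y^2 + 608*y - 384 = (y - 2)*(y^4 - 15*y^3 + 84*y^2 - 208*y + 192) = (y - 4)*(y - 2)*(y^3 - 11*y^2 + 40*y - 48) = (y - 4)*(y - 3)*(y - 2)*(y^2 - 8*y + 16) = (y - 4)^2*(y - 3)*(y - 2)*(y - 4)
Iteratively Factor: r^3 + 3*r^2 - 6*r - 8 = (r + 1)*(r^2 + 2*r - 8) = (r - 2)*(r + 1)*(r + 4)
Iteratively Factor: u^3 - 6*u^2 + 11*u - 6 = (u - 1)*(u^2 - 5*u + 6) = (u - 3)*(u - 1)*(u - 2)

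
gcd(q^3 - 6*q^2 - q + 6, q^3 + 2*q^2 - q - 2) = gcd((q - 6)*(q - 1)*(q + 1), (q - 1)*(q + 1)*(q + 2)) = q^2 - 1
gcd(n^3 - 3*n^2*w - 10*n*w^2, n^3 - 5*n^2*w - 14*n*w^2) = n^2 + 2*n*w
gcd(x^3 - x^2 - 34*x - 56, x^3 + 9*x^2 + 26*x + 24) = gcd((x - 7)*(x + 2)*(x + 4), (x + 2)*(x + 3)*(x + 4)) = x^2 + 6*x + 8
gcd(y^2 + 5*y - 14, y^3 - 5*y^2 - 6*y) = 1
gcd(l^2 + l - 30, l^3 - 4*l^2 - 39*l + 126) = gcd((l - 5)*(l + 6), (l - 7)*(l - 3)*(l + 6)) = l + 6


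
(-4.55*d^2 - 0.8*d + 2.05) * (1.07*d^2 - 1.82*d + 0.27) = -4.8685*d^4 + 7.425*d^3 + 2.421*d^2 - 3.947*d + 0.5535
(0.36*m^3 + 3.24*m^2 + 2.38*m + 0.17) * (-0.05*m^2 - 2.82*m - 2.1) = -0.018*m^5 - 1.1772*m^4 - 10.0118*m^3 - 13.5241*m^2 - 5.4774*m - 0.357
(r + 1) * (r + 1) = r^2 + 2*r + 1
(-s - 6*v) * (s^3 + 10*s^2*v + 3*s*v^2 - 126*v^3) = -s^4 - 16*s^3*v - 63*s^2*v^2 + 108*s*v^3 + 756*v^4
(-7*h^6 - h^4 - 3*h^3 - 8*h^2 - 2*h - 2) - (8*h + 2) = -7*h^6 - h^4 - 3*h^3 - 8*h^2 - 10*h - 4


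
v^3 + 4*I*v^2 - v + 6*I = (v - I)*(v + 2*I)*(v + 3*I)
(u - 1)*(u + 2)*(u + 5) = u^3 + 6*u^2 + 3*u - 10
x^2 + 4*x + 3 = (x + 1)*(x + 3)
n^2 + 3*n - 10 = (n - 2)*(n + 5)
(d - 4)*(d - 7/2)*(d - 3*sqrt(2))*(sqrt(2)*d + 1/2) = sqrt(2)*d^4 - 15*sqrt(2)*d^3/2 - 11*d^3/2 + 25*sqrt(2)*d^2/2 + 165*d^2/4 - 77*d + 45*sqrt(2)*d/4 - 21*sqrt(2)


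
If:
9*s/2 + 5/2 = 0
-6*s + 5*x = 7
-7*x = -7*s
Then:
No Solution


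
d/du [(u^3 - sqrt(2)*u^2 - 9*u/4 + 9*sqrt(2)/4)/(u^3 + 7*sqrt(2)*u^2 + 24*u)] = (16*sqrt(2)*u^4 + 105*u^3 - 30*sqrt(2)*u^2 - 126*u - 108*sqrt(2))/(2*u^2*(u^4 + 14*sqrt(2)*u^3 + 146*u^2 + 336*sqrt(2)*u + 576))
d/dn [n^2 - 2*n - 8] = 2*n - 2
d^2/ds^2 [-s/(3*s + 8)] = 48/(3*s + 8)^3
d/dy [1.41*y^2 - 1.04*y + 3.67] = 2.82*y - 1.04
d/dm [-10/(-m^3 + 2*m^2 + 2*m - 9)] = 10*(-3*m^2 + 4*m + 2)/(m^3 - 2*m^2 - 2*m + 9)^2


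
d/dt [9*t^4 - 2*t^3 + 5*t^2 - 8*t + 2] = 36*t^3 - 6*t^2 + 10*t - 8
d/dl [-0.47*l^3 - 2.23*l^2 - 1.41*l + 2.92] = -1.41*l^2 - 4.46*l - 1.41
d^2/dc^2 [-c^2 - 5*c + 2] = -2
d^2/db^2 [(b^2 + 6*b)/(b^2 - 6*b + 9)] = 6*(4*b + 15)/(b^4 - 12*b^3 + 54*b^2 - 108*b + 81)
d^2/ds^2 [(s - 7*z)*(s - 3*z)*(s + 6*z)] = 6*s - 8*z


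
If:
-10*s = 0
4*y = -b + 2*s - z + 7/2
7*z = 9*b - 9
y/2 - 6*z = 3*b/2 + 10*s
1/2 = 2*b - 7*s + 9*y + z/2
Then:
No Solution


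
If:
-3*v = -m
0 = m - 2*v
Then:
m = 0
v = 0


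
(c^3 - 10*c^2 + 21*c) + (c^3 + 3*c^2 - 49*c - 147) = 2*c^3 - 7*c^2 - 28*c - 147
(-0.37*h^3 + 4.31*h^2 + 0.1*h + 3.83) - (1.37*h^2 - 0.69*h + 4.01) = -0.37*h^3 + 2.94*h^2 + 0.79*h - 0.18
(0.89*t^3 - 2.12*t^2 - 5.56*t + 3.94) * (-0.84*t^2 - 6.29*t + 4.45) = -0.7476*t^5 - 3.8173*t^4 + 21.9657*t^3 + 22.2288*t^2 - 49.5246*t + 17.533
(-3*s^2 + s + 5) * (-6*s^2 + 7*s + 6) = 18*s^4 - 27*s^3 - 41*s^2 + 41*s + 30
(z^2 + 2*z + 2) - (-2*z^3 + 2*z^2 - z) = 2*z^3 - z^2 + 3*z + 2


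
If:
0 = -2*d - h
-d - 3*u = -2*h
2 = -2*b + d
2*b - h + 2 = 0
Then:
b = -1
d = 0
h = 0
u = 0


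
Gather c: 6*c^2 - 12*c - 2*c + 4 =6*c^2 - 14*c + 4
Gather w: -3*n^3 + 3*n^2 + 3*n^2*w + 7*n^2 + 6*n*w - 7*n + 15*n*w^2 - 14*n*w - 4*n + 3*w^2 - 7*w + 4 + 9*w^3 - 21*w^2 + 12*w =-3*n^3 + 10*n^2 - 11*n + 9*w^3 + w^2*(15*n - 18) + w*(3*n^2 - 8*n + 5) + 4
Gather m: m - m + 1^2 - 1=0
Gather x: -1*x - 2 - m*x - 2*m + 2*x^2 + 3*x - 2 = -2*m + 2*x^2 + x*(2 - m) - 4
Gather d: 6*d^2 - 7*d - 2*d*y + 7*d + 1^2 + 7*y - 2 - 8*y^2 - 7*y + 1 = 6*d^2 - 2*d*y - 8*y^2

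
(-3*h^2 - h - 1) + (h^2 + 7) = -2*h^2 - h + 6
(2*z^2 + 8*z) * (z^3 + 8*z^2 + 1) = 2*z^5 + 24*z^4 + 64*z^3 + 2*z^2 + 8*z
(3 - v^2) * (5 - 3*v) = 3*v^3 - 5*v^2 - 9*v + 15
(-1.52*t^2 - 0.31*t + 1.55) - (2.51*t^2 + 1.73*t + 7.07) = -4.03*t^2 - 2.04*t - 5.52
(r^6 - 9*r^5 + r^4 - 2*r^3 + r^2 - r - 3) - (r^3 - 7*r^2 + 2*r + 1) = r^6 - 9*r^5 + r^4 - 3*r^3 + 8*r^2 - 3*r - 4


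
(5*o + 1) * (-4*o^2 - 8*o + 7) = -20*o^3 - 44*o^2 + 27*o + 7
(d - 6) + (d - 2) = 2*d - 8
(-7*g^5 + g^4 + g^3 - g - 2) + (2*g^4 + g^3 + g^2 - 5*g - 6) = -7*g^5 + 3*g^4 + 2*g^3 + g^2 - 6*g - 8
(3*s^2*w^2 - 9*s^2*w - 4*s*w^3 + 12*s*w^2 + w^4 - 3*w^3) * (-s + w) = -3*s^3*w^2 + 9*s^3*w + 7*s^2*w^3 - 21*s^2*w^2 - 5*s*w^4 + 15*s*w^3 + w^5 - 3*w^4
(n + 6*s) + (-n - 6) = 6*s - 6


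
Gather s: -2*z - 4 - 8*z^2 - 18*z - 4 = -8*z^2 - 20*z - 8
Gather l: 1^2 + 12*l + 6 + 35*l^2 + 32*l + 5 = 35*l^2 + 44*l + 12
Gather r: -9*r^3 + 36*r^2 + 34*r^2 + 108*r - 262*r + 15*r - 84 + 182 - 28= -9*r^3 + 70*r^2 - 139*r + 70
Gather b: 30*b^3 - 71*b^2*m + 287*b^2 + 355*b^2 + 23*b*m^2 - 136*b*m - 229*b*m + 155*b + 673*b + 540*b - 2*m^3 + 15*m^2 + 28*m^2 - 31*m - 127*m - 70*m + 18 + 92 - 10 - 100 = 30*b^3 + b^2*(642 - 71*m) + b*(23*m^2 - 365*m + 1368) - 2*m^3 + 43*m^2 - 228*m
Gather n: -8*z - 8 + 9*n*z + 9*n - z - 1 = n*(9*z + 9) - 9*z - 9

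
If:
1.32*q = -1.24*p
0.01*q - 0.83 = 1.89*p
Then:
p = -0.44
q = 0.41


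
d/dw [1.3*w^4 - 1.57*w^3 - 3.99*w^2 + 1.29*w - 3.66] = 5.2*w^3 - 4.71*w^2 - 7.98*w + 1.29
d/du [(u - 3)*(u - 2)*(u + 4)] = 3*u^2 - 2*u - 14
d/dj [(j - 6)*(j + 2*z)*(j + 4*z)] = 3*j^2 + 12*j*z - 12*j + 8*z^2 - 36*z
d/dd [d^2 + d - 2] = 2*d + 1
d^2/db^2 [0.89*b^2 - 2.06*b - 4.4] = 1.78000000000000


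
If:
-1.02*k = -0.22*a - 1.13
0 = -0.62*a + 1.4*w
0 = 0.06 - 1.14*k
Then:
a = -4.89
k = 0.05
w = -2.17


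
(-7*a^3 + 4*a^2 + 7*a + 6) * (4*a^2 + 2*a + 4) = -28*a^5 + 2*a^4 + 8*a^3 + 54*a^2 + 40*a + 24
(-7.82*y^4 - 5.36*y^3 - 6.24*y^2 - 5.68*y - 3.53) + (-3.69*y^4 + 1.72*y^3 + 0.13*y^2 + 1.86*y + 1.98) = -11.51*y^4 - 3.64*y^3 - 6.11*y^2 - 3.82*y - 1.55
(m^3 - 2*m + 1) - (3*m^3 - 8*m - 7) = -2*m^3 + 6*m + 8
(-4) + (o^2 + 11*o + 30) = o^2 + 11*o + 26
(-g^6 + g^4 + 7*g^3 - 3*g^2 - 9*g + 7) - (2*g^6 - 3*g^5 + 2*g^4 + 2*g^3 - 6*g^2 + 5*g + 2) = -3*g^6 + 3*g^5 - g^4 + 5*g^3 + 3*g^2 - 14*g + 5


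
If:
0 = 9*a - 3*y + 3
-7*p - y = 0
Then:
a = y/3 - 1/3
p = -y/7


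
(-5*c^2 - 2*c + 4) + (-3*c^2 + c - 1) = -8*c^2 - c + 3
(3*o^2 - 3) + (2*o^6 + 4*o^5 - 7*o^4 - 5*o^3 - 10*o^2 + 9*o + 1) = 2*o^6 + 4*o^5 - 7*o^4 - 5*o^3 - 7*o^2 + 9*o - 2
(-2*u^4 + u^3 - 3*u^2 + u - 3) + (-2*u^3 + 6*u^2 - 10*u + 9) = -2*u^4 - u^3 + 3*u^2 - 9*u + 6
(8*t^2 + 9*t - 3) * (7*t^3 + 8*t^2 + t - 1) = 56*t^5 + 127*t^4 + 59*t^3 - 23*t^2 - 12*t + 3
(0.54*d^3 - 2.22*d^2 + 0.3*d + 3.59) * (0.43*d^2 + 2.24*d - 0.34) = 0.2322*d^5 + 0.255*d^4 - 5.0274*d^3 + 2.9705*d^2 + 7.9396*d - 1.2206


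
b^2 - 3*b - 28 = (b - 7)*(b + 4)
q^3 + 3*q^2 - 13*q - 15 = (q - 3)*(q + 1)*(q + 5)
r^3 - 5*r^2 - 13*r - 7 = (r - 7)*(r + 1)^2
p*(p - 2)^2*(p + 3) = p^4 - p^3 - 8*p^2 + 12*p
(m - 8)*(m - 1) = m^2 - 9*m + 8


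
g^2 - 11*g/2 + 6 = (g - 4)*(g - 3/2)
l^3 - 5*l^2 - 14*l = l*(l - 7)*(l + 2)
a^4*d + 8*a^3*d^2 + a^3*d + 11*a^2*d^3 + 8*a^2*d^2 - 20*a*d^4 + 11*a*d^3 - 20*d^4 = (a - d)*(a + 4*d)*(a + 5*d)*(a*d + d)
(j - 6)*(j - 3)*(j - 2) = j^3 - 11*j^2 + 36*j - 36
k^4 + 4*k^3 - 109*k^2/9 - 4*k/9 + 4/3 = (k - 2)*(k - 1/3)*(k + 1/3)*(k + 6)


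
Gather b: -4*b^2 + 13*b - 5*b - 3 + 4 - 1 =-4*b^2 + 8*b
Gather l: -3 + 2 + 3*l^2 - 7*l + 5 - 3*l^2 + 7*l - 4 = 0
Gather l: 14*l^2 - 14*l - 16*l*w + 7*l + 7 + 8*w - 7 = 14*l^2 + l*(-16*w - 7) + 8*w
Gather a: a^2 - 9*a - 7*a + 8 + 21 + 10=a^2 - 16*a + 39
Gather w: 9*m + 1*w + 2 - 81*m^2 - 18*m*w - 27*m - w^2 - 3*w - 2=-81*m^2 - 18*m - w^2 + w*(-18*m - 2)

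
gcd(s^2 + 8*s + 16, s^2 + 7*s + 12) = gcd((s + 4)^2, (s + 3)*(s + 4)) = s + 4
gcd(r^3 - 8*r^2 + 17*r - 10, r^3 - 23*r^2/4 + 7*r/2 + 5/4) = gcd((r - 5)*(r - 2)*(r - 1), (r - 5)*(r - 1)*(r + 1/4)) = r^2 - 6*r + 5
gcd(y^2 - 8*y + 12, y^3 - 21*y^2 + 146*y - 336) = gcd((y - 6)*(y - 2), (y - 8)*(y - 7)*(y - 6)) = y - 6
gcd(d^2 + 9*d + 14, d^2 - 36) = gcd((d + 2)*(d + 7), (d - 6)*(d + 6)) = 1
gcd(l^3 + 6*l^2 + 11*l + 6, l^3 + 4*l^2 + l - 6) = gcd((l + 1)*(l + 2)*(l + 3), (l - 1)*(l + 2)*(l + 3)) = l^2 + 5*l + 6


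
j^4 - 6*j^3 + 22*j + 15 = (j - 5)*(j - 3)*(j + 1)^2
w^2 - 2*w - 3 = (w - 3)*(w + 1)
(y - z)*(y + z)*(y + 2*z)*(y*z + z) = y^4*z + 2*y^3*z^2 + y^3*z - y^2*z^3 + 2*y^2*z^2 - 2*y*z^4 - y*z^3 - 2*z^4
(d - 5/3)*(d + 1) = d^2 - 2*d/3 - 5/3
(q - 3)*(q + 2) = q^2 - q - 6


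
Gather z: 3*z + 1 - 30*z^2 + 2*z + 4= -30*z^2 + 5*z + 5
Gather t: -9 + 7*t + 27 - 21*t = 18 - 14*t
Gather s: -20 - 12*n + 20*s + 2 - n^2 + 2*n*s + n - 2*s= -n^2 - 11*n + s*(2*n + 18) - 18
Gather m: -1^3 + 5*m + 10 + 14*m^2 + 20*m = 14*m^2 + 25*m + 9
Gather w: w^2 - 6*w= w^2 - 6*w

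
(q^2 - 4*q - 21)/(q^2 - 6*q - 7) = (q + 3)/(q + 1)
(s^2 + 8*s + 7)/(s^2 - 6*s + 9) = (s^2 + 8*s + 7)/(s^2 - 6*s + 9)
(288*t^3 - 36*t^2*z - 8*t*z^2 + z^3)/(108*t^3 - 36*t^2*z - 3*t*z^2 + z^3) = (-8*t + z)/(-3*t + z)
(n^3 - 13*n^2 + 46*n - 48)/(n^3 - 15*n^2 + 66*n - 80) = (n - 3)/(n - 5)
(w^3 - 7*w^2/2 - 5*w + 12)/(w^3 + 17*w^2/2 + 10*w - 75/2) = (w^2 - 2*w - 8)/(w^2 + 10*w + 25)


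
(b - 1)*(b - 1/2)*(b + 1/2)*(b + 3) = b^4 + 2*b^3 - 13*b^2/4 - b/2 + 3/4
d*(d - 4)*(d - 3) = d^3 - 7*d^2 + 12*d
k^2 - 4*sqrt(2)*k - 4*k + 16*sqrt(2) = (k - 4)*(k - 4*sqrt(2))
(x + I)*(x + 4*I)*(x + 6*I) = x^3 + 11*I*x^2 - 34*x - 24*I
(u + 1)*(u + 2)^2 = u^3 + 5*u^2 + 8*u + 4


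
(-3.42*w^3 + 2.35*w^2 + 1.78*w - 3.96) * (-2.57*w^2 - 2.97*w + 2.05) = 8.7894*w^5 + 4.1179*w^4 - 18.5651*w^3 + 9.7081*w^2 + 15.4102*w - 8.118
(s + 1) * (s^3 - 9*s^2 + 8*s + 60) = s^4 - 8*s^3 - s^2 + 68*s + 60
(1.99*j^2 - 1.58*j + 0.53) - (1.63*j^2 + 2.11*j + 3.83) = 0.36*j^2 - 3.69*j - 3.3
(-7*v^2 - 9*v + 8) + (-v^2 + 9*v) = 8 - 8*v^2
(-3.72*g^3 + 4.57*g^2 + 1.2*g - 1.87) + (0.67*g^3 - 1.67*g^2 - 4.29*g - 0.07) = -3.05*g^3 + 2.9*g^2 - 3.09*g - 1.94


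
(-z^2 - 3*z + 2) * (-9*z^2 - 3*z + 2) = 9*z^4 + 30*z^3 - 11*z^2 - 12*z + 4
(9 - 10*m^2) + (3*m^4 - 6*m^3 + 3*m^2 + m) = 3*m^4 - 6*m^3 - 7*m^2 + m + 9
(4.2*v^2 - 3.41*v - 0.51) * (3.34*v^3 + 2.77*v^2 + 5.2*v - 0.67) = 14.028*v^5 + 0.2446*v^4 + 10.6909*v^3 - 21.9587*v^2 - 0.3673*v + 0.3417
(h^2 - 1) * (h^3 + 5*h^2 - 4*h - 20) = h^5 + 5*h^4 - 5*h^3 - 25*h^2 + 4*h + 20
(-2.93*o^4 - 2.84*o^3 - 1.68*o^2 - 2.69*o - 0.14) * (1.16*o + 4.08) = -3.3988*o^5 - 15.2488*o^4 - 13.536*o^3 - 9.9748*o^2 - 11.1376*o - 0.5712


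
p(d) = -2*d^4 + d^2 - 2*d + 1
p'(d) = -8*d^3 + 2*d - 2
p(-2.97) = -139.86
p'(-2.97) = 201.64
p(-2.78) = -105.17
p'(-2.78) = 164.32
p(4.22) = -623.91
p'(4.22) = -594.77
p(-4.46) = -761.54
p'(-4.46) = 698.81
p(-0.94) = 2.20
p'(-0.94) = 2.76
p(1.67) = -15.11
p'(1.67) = -35.92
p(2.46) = -71.11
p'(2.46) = -116.18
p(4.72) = -978.82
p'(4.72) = -833.79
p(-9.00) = -13022.00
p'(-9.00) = 5812.00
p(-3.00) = -146.00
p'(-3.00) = 208.00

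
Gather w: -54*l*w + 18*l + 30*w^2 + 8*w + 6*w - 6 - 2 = 18*l + 30*w^2 + w*(14 - 54*l) - 8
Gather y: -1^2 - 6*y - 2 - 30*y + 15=12 - 36*y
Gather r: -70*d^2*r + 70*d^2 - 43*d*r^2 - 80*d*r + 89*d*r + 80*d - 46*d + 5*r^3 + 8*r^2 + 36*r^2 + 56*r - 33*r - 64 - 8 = 70*d^2 + 34*d + 5*r^3 + r^2*(44 - 43*d) + r*(-70*d^2 + 9*d + 23) - 72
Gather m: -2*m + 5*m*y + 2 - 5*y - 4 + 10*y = m*(5*y - 2) + 5*y - 2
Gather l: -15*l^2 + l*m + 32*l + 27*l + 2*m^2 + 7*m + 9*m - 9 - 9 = -15*l^2 + l*(m + 59) + 2*m^2 + 16*m - 18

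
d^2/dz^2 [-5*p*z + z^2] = 2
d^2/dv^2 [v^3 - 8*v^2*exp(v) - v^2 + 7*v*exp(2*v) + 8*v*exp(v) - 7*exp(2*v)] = -8*v^2*exp(v) + 28*v*exp(2*v) - 24*v*exp(v) + 6*v - 2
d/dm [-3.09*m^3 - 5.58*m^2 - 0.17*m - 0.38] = -9.27*m^2 - 11.16*m - 0.17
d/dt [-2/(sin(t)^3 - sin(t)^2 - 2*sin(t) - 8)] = 2*(3*sin(t)^2 - 2*sin(t) - 2)*cos(t)/(-sin(t)^3 + sin(t)^2 + 2*sin(t) + 8)^2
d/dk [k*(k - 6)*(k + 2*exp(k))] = 2*k^2*exp(k) + 3*k^2 - 8*k*exp(k) - 12*k - 12*exp(k)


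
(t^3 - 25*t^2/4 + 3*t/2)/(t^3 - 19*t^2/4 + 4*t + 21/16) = 4*t*(4*t^2 - 25*t + 6)/(16*t^3 - 76*t^2 + 64*t + 21)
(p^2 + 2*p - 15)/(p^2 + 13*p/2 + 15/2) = 2*(p - 3)/(2*p + 3)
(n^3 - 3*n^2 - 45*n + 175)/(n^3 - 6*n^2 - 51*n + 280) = (n - 5)/(n - 8)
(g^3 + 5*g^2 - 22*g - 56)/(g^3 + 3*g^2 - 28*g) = (g + 2)/g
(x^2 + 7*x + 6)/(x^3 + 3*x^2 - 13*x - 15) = (x + 6)/(x^2 + 2*x - 15)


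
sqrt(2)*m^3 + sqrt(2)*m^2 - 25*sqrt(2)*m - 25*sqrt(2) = (m - 5)*(m + 5)*(sqrt(2)*m + sqrt(2))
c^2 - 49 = (c - 7)*(c + 7)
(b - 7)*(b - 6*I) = b^2 - 7*b - 6*I*b + 42*I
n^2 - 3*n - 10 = (n - 5)*(n + 2)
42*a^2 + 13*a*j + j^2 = (6*a + j)*(7*a + j)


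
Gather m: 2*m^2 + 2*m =2*m^2 + 2*m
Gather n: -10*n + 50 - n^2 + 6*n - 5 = -n^2 - 4*n + 45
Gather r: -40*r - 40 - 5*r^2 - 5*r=-5*r^2 - 45*r - 40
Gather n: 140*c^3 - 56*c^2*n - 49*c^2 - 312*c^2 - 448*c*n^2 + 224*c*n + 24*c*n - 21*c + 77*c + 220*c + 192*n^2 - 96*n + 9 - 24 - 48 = 140*c^3 - 361*c^2 + 276*c + n^2*(192 - 448*c) + n*(-56*c^2 + 248*c - 96) - 63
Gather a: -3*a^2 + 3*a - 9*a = -3*a^2 - 6*a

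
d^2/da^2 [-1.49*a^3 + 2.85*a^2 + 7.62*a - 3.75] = 5.7 - 8.94*a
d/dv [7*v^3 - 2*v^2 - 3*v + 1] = 21*v^2 - 4*v - 3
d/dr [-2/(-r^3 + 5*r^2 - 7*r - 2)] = 2*(-3*r^2 + 10*r - 7)/(r^3 - 5*r^2 + 7*r + 2)^2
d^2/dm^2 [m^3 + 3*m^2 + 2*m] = 6*m + 6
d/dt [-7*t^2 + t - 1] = 1 - 14*t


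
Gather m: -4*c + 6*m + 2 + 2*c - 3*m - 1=-2*c + 3*m + 1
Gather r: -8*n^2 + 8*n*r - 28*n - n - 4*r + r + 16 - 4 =-8*n^2 - 29*n + r*(8*n - 3) + 12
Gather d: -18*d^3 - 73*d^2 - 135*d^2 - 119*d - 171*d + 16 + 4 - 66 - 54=-18*d^3 - 208*d^2 - 290*d - 100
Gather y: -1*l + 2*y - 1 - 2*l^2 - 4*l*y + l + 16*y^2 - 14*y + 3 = -2*l^2 + 16*y^2 + y*(-4*l - 12) + 2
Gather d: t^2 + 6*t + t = t^2 + 7*t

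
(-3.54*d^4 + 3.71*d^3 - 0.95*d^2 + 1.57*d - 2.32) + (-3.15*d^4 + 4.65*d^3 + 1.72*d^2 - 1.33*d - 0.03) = -6.69*d^4 + 8.36*d^3 + 0.77*d^2 + 0.24*d - 2.35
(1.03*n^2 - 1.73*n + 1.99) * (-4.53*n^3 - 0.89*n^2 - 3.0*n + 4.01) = -4.6659*n^5 + 6.9202*n^4 - 10.565*n^3 + 7.5492*n^2 - 12.9073*n + 7.9799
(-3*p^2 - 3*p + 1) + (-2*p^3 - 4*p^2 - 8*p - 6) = -2*p^3 - 7*p^2 - 11*p - 5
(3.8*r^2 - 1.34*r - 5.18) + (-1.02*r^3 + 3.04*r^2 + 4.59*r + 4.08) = -1.02*r^3 + 6.84*r^2 + 3.25*r - 1.1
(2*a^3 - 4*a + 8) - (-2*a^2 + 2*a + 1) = 2*a^3 + 2*a^2 - 6*a + 7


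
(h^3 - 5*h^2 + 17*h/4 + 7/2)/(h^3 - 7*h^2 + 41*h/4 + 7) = (h - 2)/(h - 4)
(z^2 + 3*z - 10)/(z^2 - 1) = (z^2 + 3*z - 10)/(z^2 - 1)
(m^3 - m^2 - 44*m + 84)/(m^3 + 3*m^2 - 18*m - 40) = (m^3 - m^2 - 44*m + 84)/(m^3 + 3*m^2 - 18*m - 40)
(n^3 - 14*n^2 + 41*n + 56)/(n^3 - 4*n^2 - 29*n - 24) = (n - 7)/(n + 3)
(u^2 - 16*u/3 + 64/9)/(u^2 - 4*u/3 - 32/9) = (3*u - 8)/(3*u + 4)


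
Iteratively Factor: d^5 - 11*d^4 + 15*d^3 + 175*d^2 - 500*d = (d - 5)*(d^4 - 6*d^3 - 15*d^2 + 100*d) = (d - 5)*(d + 4)*(d^3 - 10*d^2 + 25*d) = (d - 5)^2*(d + 4)*(d^2 - 5*d) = (d - 5)^3*(d + 4)*(d)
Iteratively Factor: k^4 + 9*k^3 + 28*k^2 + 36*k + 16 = (k + 2)*(k^3 + 7*k^2 + 14*k + 8) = (k + 2)^2*(k^2 + 5*k + 4) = (k + 2)^2*(k + 4)*(k + 1)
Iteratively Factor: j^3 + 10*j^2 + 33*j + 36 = (j + 3)*(j^2 + 7*j + 12) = (j + 3)^2*(j + 4)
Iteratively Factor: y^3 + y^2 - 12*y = (y - 3)*(y^2 + 4*y) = (y - 3)*(y + 4)*(y)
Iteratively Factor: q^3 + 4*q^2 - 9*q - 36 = (q - 3)*(q^2 + 7*q + 12) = (q - 3)*(q + 4)*(q + 3)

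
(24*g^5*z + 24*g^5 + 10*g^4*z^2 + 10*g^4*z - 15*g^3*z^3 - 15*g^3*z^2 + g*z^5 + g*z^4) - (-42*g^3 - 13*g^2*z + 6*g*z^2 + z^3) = 24*g^5*z + 24*g^5 + 10*g^4*z^2 + 10*g^4*z - 15*g^3*z^3 - 15*g^3*z^2 + 42*g^3 + 13*g^2*z + g*z^5 + g*z^4 - 6*g*z^2 - z^3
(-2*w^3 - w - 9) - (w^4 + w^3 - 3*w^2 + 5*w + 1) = -w^4 - 3*w^3 + 3*w^2 - 6*w - 10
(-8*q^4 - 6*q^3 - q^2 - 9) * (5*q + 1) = -40*q^5 - 38*q^4 - 11*q^3 - q^2 - 45*q - 9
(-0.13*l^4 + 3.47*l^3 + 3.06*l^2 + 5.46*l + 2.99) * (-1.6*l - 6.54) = 0.208*l^5 - 4.7018*l^4 - 27.5898*l^3 - 28.7484*l^2 - 40.4924*l - 19.5546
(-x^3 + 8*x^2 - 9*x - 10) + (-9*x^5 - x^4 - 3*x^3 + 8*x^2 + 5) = -9*x^5 - x^4 - 4*x^3 + 16*x^2 - 9*x - 5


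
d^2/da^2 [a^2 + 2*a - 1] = 2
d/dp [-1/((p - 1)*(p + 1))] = 2*p/((p - 1)^2*(p + 1)^2)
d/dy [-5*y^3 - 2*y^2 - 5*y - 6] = -15*y^2 - 4*y - 5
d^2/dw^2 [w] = 0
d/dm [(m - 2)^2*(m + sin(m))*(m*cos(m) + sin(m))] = (m - 2)*((2 - m)*(m + sin(m))*(m*sin(m) - 2*cos(m)) + (m - 2)*(m*cos(m) + sin(m))*(cos(m) + 1) + 2*(m + sin(m))*(m*cos(m) + sin(m)))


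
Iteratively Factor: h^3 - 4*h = (h + 2)*(h^2 - 2*h) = (h - 2)*(h + 2)*(h)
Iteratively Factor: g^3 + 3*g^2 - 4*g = (g - 1)*(g^2 + 4*g) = g*(g - 1)*(g + 4)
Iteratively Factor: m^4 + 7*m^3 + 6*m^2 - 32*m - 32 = (m + 4)*(m^3 + 3*m^2 - 6*m - 8) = (m + 4)^2*(m^2 - m - 2) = (m - 2)*(m + 4)^2*(m + 1)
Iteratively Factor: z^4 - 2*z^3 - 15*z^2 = (z - 5)*(z^3 + 3*z^2) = (z - 5)*(z + 3)*(z^2) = z*(z - 5)*(z + 3)*(z)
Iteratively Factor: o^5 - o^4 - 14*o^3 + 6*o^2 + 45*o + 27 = (o - 3)*(o^4 + 2*o^3 - 8*o^2 - 18*o - 9) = (o - 3)*(o + 1)*(o^3 + o^2 - 9*o - 9) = (o - 3)*(o + 1)^2*(o^2 - 9) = (o - 3)*(o + 1)^2*(o + 3)*(o - 3)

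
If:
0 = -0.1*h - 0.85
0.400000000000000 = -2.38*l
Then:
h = -8.50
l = -0.17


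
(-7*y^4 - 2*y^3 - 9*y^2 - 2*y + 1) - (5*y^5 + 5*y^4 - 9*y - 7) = -5*y^5 - 12*y^4 - 2*y^3 - 9*y^2 + 7*y + 8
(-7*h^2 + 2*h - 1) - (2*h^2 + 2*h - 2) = 1 - 9*h^2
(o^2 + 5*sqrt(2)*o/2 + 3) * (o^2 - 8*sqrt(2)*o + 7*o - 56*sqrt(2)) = o^4 - 11*sqrt(2)*o^3/2 + 7*o^3 - 77*sqrt(2)*o^2/2 - 37*o^2 - 259*o - 24*sqrt(2)*o - 168*sqrt(2)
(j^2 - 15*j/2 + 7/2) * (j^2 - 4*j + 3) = j^4 - 23*j^3/2 + 73*j^2/2 - 73*j/2 + 21/2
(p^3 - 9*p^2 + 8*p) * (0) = 0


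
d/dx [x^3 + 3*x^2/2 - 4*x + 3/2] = 3*x^2 + 3*x - 4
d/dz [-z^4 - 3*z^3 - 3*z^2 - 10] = z*(-4*z^2 - 9*z - 6)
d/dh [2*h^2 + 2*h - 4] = 4*h + 2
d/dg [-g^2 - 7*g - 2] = -2*g - 7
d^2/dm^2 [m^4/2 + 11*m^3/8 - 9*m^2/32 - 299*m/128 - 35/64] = 6*m^2 + 33*m/4 - 9/16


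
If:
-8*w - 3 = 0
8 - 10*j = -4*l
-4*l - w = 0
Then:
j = 67/80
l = 3/32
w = -3/8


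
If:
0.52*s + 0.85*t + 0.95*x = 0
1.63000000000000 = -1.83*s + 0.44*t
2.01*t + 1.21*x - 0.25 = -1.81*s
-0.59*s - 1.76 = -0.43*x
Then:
No Solution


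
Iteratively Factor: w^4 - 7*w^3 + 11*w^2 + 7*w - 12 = (w - 1)*(w^3 - 6*w^2 + 5*w + 12) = (w - 4)*(w - 1)*(w^2 - 2*w - 3) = (w - 4)*(w - 1)*(w + 1)*(w - 3)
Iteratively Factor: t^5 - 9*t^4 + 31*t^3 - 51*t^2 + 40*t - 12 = (t - 1)*(t^4 - 8*t^3 + 23*t^2 - 28*t + 12) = (t - 2)*(t - 1)*(t^3 - 6*t^2 + 11*t - 6) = (t - 2)^2*(t - 1)*(t^2 - 4*t + 3) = (t - 2)^2*(t - 1)^2*(t - 3)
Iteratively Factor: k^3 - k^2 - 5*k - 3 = (k - 3)*(k^2 + 2*k + 1) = (k - 3)*(k + 1)*(k + 1)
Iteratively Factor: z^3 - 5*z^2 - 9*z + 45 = (z - 3)*(z^2 - 2*z - 15) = (z - 3)*(z + 3)*(z - 5)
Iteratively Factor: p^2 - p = (p - 1)*(p)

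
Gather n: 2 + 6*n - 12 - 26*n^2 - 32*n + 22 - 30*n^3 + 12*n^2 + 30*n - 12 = -30*n^3 - 14*n^2 + 4*n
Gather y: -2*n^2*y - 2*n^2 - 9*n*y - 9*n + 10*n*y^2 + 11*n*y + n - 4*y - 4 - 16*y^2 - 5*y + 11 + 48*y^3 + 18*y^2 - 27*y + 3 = -2*n^2 - 8*n + 48*y^3 + y^2*(10*n + 2) + y*(-2*n^2 + 2*n - 36) + 10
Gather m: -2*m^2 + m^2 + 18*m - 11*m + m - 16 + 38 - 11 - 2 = -m^2 + 8*m + 9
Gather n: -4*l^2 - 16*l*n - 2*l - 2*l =-4*l^2 - 16*l*n - 4*l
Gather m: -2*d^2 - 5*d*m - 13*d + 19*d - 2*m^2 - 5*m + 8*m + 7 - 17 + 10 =-2*d^2 + 6*d - 2*m^2 + m*(3 - 5*d)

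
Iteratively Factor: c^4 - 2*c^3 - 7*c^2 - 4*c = (c - 4)*(c^3 + 2*c^2 + c) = (c - 4)*(c + 1)*(c^2 + c) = (c - 4)*(c + 1)^2*(c)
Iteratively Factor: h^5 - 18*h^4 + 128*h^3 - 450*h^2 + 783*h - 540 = (h - 3)*(h^4 - 15*h^3 + 83*h^2 - 201*h + 180) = (h - 3)^2*(h^3 - 12*h^2 + 47*h - 60) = (h - 5)*(h - 3)^2*(h^2 - 7*h + 12) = (h - 5)*(h - 3)^3*(h - 4)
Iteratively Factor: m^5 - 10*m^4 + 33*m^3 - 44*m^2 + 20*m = (m)*(m^4 - 10*m^3 + 33*m^2 - 44*m + 20) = m*(m - 5)*(m^3 - 5*m^2 + 8*m - 4) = m*(m - 5)*(m - 2)*(m^2 - 3*m + 2) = m*(m - 5)*(m - 2)*(m - 1)*(m - 2)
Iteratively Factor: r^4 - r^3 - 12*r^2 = (r - 4)*(r^3 + 3*r^2) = r*(r - 4)*(r^2 + 3*r) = r*(r - 4)*(r + 3)*(r)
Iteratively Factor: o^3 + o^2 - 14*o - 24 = (o + 2)*(o^2 - o - 12) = (o + 2)*(o + 3)*(o - 4)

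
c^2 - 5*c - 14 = (c - 7)*(c + 2)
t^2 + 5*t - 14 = (t - 2)*(t + 7)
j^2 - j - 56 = (j - 8)*(j + 7)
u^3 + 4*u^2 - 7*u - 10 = (u - 2)*(u + 1)*(u + 5)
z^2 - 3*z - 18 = (z - 6)*(z + 3)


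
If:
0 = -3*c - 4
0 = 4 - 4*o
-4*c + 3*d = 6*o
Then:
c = -4/3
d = 2/9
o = 1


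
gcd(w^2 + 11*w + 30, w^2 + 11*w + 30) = w^2 + 11*w + 30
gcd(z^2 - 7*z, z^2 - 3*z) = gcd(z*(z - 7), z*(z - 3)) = z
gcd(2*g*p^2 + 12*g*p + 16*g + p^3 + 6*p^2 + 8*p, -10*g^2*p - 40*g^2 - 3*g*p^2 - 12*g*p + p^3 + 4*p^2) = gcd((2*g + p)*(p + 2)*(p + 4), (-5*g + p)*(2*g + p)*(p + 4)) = 2*g*p + 8*g + p^2 + 4*p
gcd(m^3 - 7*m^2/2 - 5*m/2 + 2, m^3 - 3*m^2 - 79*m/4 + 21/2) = m - 1/2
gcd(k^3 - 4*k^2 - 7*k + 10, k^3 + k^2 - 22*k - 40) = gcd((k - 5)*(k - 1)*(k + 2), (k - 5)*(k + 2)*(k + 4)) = k^2 - 3*k - 10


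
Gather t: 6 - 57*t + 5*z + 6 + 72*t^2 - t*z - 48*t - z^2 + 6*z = 72*t^2 + t*(-z - 105) - z^2 + 11*z + 12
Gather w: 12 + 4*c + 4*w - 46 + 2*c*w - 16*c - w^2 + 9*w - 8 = -12*c - w^2 + w*(2*c + 13) - 42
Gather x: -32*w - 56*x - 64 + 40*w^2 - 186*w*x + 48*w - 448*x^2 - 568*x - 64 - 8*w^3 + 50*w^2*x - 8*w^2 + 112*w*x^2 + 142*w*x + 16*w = -8*w^3 + 32*w^2 + 32*w + x^2*(112*w - 448) + x*(50*w^2 - 44*w - 624) - 128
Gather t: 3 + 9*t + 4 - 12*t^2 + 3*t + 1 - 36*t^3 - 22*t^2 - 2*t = -36*t^3 - 34*t^2 + 10*t + 8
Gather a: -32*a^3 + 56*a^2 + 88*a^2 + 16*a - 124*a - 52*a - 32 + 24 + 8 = -32*a^3 + 144*a^2 - 160*a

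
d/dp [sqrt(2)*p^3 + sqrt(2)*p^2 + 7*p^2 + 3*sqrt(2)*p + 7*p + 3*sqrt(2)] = 3*sqrt(2)*p^2 + 2*sqrt(2)*p + 14*p + 3*sqrt(2) + 7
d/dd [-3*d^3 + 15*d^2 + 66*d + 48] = -9*d^2 + 30*d + 66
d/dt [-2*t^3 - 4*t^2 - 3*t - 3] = -6*t^2 - 8*t - 3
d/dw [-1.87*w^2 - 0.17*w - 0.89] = -3.74*w - 0.17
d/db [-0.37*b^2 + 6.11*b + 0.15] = 6.11 - 0.74*b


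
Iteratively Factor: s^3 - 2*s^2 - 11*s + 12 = (s - 4)*(s^2 + 2*s - 3) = (s - 4)*(s - 1)*(s + 3)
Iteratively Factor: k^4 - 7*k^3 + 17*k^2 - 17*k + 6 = (k - 1)*(k^3 - 6*k^2 + 11*k - 6) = (k - 2)*(k - 1)*(k^2 - 4*k + 3) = (k - 3)*(k - 2)*(k - 1)*(k - 1)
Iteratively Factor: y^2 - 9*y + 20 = (y - 5)*(y - 4)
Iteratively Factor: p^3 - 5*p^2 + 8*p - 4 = (p - 1)*(p^2 - 4*p + 4) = (p - 2)*(p - 1)*(p - 2)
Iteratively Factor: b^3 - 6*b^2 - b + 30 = (b + 2)*(b^2 - 8*b + 15) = (b - 3)*(b + 2)*(b - 5)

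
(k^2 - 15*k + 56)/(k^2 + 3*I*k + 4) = (k^2 - 15*k + 56)/(k^2 + 3*I*k + 4)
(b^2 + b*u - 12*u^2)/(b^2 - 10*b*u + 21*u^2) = (-b - 4*u)/(-b + 7*u)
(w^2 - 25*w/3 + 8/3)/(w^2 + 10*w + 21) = (3*w^2 - 25*w + 8)/(3*(w^2 + 10*w + 21))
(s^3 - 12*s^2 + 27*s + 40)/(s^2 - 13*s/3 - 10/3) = 3*(s^2 - 7*s - 8)/(3*s + 2)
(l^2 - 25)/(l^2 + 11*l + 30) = (l - 5)/(l + 6)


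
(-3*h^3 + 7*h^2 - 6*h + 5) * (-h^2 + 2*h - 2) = 3*h^5 - 13*h^4 + 26*h^3 - 31*h^2 + 22*h - 10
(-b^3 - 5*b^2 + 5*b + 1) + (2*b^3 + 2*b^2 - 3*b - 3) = b^3 - 3*b^2 + 2*b - 2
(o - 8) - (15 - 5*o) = 6*o - 23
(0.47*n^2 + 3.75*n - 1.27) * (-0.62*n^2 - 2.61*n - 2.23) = -0.2914*n^4 - 3.5517*n^3 - 10.0482*n^2 - 5.0478*n + 2.8321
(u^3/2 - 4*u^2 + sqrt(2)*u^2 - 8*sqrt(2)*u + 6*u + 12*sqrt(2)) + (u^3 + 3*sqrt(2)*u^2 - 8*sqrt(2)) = 3*u^3/2 - 4*u^2 + 4*sqrt(2)*u^2 - 8*sqrt(2)*u + 6*u + 4*sqrt(2)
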